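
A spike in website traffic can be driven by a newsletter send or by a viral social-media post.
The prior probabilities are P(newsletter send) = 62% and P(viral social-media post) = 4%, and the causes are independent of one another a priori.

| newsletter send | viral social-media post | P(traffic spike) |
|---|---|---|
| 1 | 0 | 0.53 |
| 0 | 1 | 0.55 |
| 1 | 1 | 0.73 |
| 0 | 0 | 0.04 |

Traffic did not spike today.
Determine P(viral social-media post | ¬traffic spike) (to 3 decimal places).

P(viral social-media post | ¬traffic spike) ≈ 0.021

By total probability over the 4 (newsletter send, viral social-media post) configurations:
  P(¬traffic spike) = 0.96×0.38×0.96 + 0.45×0.38×0.04 + 0.47×0.62×0.96 + 0.27×0.62×0.04
        = 0.350208 + 0.006840 + 0.279744 + 0.006696 = 0.643488
The terms with viral social-media post present sum to 0.013536, so
  P(viral social-media post | ¬traffic spike) = 0.013536 / 0.643488 ≈ 0.021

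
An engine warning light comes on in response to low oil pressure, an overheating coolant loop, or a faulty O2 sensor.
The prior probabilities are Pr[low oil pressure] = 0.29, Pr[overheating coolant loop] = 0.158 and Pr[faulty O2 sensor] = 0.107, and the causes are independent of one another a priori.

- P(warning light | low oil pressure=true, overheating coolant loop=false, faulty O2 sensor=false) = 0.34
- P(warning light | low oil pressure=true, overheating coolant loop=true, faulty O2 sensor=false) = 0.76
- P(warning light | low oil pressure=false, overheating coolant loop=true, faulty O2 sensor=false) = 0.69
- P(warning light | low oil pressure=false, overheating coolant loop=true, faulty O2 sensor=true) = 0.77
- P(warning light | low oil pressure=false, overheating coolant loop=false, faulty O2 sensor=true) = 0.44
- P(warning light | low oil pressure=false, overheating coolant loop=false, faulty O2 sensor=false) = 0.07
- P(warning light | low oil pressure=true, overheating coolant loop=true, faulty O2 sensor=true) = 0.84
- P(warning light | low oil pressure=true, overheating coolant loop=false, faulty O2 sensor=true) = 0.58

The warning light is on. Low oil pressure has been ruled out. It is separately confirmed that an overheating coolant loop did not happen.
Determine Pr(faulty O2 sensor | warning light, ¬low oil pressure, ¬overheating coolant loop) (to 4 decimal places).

Numerator (weight on configurations with faulty O2 sensor): 0.44*0.107 = 0.047080
Normalizer over all consistent configurations: 0.07*0.893 + 0.44*0.107 = 0.109590
Posterior = 0.047080 / 0.109590 ≈ 0.4296

Pr(faulty O2 sensor | warning light, ¬low oil pressure, ¬overheating coolant loop) ≈ 0.4296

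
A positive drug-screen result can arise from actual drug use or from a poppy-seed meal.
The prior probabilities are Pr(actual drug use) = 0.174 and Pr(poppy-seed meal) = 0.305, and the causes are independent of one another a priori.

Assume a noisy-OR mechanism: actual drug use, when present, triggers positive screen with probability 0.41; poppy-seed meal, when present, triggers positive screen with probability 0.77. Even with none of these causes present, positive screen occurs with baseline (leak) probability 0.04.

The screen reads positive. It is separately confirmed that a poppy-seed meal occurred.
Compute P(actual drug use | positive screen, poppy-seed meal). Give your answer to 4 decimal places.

P(actual drug use | positive screen, poppy-seed meal) ≈ 0.1904

Under noisy-OR, P(positive screen | causes) = 1 − (1−0.04)·∏(1−qᵢ) over the active causes.
By total probability over both values of actual drug use:
  P(positive screen | poppy-seed meal) = 0.7792*0.826 + 0.869728*0.174
        = 0.643619 + 0.151333 = 0.794952
Configurations with actual drug use contribute 0.151333, so
  P(actual drug use | positive screen, poppy-seed meal) = 0.151333 / 0.794952 ≈ 0.1904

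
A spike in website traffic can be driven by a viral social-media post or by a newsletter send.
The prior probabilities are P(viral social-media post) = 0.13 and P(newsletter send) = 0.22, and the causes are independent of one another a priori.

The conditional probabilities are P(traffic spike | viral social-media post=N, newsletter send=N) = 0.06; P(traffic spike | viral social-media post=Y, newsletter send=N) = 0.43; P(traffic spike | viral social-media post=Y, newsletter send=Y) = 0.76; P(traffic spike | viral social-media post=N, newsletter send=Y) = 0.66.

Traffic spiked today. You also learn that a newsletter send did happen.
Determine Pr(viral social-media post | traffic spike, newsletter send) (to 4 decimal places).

Pr(viral social-media post | traffic spike, newsletter send) ≈ 0.1468

Sum P(traffic spike|·) weighted by the priors over both values of viral social-media post:
  P(traffic spike | newsletter send) = 0.66*0.87 + 0.76*0.13
        = 0.574200 + 0.098800 = 0.673000
The terms with viral social-media post present sum to 0.098800, so
  P(viral social-media post | traffic spike, newsletter send) = 0.098800 / 0.673000 ≈ 0.1468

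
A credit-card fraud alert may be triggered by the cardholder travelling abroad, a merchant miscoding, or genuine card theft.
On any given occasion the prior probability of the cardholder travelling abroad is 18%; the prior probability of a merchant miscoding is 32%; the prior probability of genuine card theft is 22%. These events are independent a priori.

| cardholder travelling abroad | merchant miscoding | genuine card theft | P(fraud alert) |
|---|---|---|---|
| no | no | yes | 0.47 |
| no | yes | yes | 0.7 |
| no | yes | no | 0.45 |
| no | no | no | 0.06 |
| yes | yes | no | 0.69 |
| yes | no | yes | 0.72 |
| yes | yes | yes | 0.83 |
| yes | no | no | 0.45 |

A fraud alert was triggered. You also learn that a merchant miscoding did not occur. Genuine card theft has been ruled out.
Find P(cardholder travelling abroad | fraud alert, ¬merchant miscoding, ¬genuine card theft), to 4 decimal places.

P(cardholder travelling abroad | fraud alert, ¬merchant miscoding, ¬genuine card theft) ≈ 0.6221

Numerator (weight on configurations with cardholder travelling abroad): 0.45×0.18 = 0.081000
The normalizing constant is 0.06×0.82 + 0.45×0.18 = 0.130200
Posterior = 0.081000 / 0.130200 ≈ 0.6221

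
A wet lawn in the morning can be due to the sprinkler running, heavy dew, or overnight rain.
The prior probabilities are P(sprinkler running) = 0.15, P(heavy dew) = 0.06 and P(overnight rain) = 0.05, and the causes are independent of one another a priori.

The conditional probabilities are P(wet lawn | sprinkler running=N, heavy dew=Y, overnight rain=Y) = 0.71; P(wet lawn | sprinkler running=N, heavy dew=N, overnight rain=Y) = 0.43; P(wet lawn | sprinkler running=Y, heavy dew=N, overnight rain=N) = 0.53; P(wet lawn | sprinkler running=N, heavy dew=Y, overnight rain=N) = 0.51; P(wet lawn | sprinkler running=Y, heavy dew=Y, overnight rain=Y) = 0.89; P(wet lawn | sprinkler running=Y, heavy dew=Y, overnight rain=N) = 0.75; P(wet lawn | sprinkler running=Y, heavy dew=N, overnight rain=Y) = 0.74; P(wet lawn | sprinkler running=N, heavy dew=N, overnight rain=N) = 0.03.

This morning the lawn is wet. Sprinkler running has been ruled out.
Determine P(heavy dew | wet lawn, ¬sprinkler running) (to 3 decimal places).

P(heavy dew | wet lawn, ¬sprinkler running) ≈ 0.399

For the numerator, keep only heavy dew=true terms: 0.029070 + 0.002130 = 0.031200
Denominator P(wet lawn | ¬sprinkler running): 0.03*0.94*0.95 + 0.43*0.94*0.05 + 0.51*0.06*0.95 + 0.71*0.06*0.05 = 0.078200
Posterior = 0.031200 / 0.078200 ≈ 0.399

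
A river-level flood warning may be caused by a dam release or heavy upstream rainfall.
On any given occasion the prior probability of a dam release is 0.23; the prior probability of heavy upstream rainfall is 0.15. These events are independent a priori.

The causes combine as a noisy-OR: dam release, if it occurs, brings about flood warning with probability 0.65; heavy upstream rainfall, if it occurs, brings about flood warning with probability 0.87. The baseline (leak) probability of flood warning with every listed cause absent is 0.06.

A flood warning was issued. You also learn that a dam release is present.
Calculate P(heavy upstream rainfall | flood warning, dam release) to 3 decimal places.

Under noisy-OR, P(flood warning | causes) = 1 − (1−0.06)·∏(1−qᵢ) over the active causes.
By total probability over both values of heavy upstream rainfall:
  P(flood warning | dam release) = 0.671×0.85 + 0.95723×0.15
        = 0.570350 + 0.143585 = 0.713935
Keeping only the heavy upstream rainfall-present terms gives 0.143585, so
  P(heavy upstream rainfall | flood warning, dam release) = 0.143585 / 0.713935 ≈ 0.201

P(heavy upstream rainfall | flood warning, dam release) ≈ 0.201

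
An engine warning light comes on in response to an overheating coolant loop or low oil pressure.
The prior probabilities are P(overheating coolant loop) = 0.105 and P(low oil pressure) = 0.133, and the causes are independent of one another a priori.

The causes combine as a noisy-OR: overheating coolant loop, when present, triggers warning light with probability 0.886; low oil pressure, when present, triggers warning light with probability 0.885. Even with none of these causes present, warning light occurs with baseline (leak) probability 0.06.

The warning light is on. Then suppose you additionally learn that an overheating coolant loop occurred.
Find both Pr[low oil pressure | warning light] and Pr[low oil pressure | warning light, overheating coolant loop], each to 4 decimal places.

Pr[low oil pressure | warning light] ≈ 0.4841; Pr[low oil pressure | warning light, overheating coolant loop] ≈ 0.1451

Under noisy-OR, P(warning light | causes) = 1 − (1−0.06)·∏(1−qᵢ) over the active causes.
Enumerate the 4 (overheating coolant loop, low oil pressure) configurations and weight by the priors:
  P(warning light) = 0.06×0.895×0.867 + 0.8919×0.895×0.133 + 0.89284×0.105×0.867 + 0.987677×0.105×0.133
        = 0.046558 + 0.106167 + 0.081280 + 0.013793 = 0.247798
The terms with low oil pressure present sum to 0.119960, so
  P(low oil pressure | warning light) = 0.119960 / 0.247798 ≈ 0.4841

With the extra evidence:
Numerator (weight on configurations with low oil pressure): 0.987677*0.133 = 0.131361
Denominator P(warning light | overheating coolant loop): 0.89284*0.867 + 0.987677*0.133 = 0.905453
Posterior = 0.131361 / 0.905453 ≈ 0.1451
The drop from 0.4841 to 0.1451 is the explaining-away (discounting) effect.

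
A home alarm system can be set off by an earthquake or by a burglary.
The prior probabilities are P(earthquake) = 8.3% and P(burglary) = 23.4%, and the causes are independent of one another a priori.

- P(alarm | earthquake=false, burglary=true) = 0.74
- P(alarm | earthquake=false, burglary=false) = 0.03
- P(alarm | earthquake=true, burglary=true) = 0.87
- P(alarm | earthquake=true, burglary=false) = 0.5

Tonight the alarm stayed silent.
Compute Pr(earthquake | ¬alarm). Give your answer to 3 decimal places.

For the numerator, keep only earthquake=true terms: 0.031789 + 0.002525 = 0.034314
Normalizer over all consistent configurations: 0.97*0.917*0.766 + 0.26*0.917*0.234 + 0.5*0.083*0.766 + 0.13*0.083*0.234 = 0.771453
Posterior = 0.034314 / 0.771453 ≈ 0.044

Pr(earthquake | ¬alarm) ≈ 0.044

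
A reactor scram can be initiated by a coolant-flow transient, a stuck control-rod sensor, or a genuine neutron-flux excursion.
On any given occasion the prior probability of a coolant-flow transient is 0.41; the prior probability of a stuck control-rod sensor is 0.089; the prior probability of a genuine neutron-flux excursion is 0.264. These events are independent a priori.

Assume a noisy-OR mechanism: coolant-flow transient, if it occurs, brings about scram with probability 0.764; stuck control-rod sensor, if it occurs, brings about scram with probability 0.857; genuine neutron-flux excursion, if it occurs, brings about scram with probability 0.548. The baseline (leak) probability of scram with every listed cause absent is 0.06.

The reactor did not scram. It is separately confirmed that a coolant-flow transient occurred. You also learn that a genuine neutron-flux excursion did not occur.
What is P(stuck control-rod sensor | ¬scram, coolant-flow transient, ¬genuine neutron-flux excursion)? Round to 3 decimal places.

Under noisy-OR, P(scram | causes) = 1 − (1−0.06)·∏(1−qᵢ) over the active causes.
P(¬scram | coolant-flow transient, ¬genuine neutron-flux excursion) = 0.22184*0.911 + 0.031723*0.089 = 0.202096 + 0.002823 = 0.204919
Restricting to configurations with stuck control-rod sensor present: 0.031723*0.089 = 0.002823.
So P(stuck control-rod sensor | ¬scram, coolant-flow transient, ¬genuine neutron-flux excursion) = 0.002823/0.204919 ≈ 0.014.

P(stuck control-rod sensor | ¬scram, coolant-flow transient, ¬genuine neutron-flux excursion) ≈ 0.014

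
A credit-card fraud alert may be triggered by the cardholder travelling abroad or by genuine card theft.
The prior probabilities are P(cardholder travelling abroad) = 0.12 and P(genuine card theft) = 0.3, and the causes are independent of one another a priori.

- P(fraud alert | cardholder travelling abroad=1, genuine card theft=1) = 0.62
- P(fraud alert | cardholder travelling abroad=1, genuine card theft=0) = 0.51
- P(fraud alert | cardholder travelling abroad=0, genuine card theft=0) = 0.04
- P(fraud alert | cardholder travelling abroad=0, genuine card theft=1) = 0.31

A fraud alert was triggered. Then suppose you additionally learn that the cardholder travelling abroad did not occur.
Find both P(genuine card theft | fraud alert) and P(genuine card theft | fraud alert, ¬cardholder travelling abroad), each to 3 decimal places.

P(genuine card theft | fraud alert) ≈ 0.607; P(genuine card theft | fraud alert, ¬cardholder travelling abroad) ≈ 0.769

Enumerate the 4 (cardholder travelling abroad, genuine card theft) configurations and weight by the priors:
  P(fraud alert) = 0.04×0.88×0.7 + 0.31×0.88×0.3 + 0.51×0.12×0.7 + 0.62×0.12×0.3
        = 0.024640 + 0.081840 + 0.042840 + 0.022320 = 0.171640
Configurations with genuine card theft contribute 0.104160, so
  P(genuine card theft | fraud alert) = 0.104160 / 0.171640 ≈ 0.607

Now also conditioning on cardholder travelling abroad≠true:
Numerator (weight on configurations with genuine card theft): 0.31*0.3 = 0.093000
The normalizing constant is 0.04*0.7 + 0.31*0.3 = 0.121000
P(genuine card theft | fraud alert, ¬cardholder travelling abroad) = 0.093000/0.121000 ≈ 0.769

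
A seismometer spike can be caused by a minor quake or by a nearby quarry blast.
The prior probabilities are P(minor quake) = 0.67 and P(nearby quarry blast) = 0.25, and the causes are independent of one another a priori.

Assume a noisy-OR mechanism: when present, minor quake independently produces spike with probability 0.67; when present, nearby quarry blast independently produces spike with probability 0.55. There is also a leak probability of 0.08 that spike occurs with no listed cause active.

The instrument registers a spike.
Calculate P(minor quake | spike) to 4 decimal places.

Under noisy-OR, P(spike | causes) = 1 − (1−0.08)·∏(1−qᵢ) over the active causes.
By total probability over the 4 (minor quake, nearby quarry blast) configurations:
  P(spike) = 0.08×0.33×0.75 + 0.586×0.33×0.25 + 0.6964×0.67×0.75 + 0.86338×0.67×0.25
        = 0.019800 + 0.048345 + 0.349941 + 0.144616 = 0.562702
Keeping only the minor quake-present terms gives 0.494557, so
  P(minor quake | spike) = 0.494557 / 0.562702 ≈ 0.8789

P(minor quake | spike) ≈ 0.8789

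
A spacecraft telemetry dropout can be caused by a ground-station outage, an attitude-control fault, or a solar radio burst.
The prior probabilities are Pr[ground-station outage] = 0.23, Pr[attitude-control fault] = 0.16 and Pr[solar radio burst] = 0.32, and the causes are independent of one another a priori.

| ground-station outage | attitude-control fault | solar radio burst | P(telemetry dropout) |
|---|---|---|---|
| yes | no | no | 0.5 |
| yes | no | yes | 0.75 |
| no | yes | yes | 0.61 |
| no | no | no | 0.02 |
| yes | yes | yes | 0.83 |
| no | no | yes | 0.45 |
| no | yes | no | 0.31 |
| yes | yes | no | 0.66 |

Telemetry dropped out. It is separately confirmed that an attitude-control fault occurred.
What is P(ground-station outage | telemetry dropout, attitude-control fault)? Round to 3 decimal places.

P(telemetry dropout | attitude-control fault) = 0.31×0.77×0.68 + 0.61×0.77×0.32 + 0.66×0.23×0.68 + 0.83×0.23×0.32 = 0.162316 + 0.150304 + 0.103224 + 0.061088 = 0.476932
Restricting to configurations with ground-station outage present: 0.103224 + 0.061088 = 0.164312.
So P(ground-station outage | telemetry dropout, attitude-control fault) = 0.164312/0.476932 ≈ 0.345.

P(ground-station outage | telemetry dropout, attitude-control fault) ≈ 0.345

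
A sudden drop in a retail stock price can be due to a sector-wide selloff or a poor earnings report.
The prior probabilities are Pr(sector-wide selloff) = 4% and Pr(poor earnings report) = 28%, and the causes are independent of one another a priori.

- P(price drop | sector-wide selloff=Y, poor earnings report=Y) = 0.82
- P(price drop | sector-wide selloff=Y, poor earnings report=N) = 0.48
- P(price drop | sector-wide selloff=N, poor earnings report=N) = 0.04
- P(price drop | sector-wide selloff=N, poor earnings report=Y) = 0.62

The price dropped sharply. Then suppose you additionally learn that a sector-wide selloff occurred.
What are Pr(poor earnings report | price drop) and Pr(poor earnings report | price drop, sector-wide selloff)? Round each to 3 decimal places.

Pr(poor earnings report | price drop) ≈ 0.809; Pr(poor earnings report | price drop, sector-wide selloff) ≈ 0.399

Weight on poor earnings report=true, given the evidence: 0.166656 + 0.009184 = 0.175840
Normalizer over all consistent configurations: 0.04·0.96·0.72 + 0.62·0.96·0.28 + 0.48·0.04·0.72 + 0.82·0.04·0.28 = 0.217312
P(poor earnings report | price drop) = 0.175840/0.217312 ≈ 0.809

Now also conditioning on sector-wide selloff=true:
By total probability over both values of poor earnings report:
  P(price drop | sector-wide selloff) = 0.48*0.72 + 0.82*0.28
        = 0.345600 + 0.229600 = 0.575200
Configurations with poor earnings report contribute 0.229600, so
  P(poor earnings report | price drop, sector-wide selloff) = 0.229600 / 0.575200 ≈ 0.399
— sector-wide selloff explains away the evidence for poor earnings report.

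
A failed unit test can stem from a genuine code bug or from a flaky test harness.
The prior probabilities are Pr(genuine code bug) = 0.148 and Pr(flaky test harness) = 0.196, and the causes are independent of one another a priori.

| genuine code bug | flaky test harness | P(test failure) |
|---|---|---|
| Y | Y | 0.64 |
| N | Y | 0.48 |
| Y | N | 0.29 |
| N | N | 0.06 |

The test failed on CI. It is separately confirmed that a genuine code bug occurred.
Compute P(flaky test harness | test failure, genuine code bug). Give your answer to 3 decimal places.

P(flaky test harness | test failure, genuine code bug) ≈ 0.350

Weight on flaky test harness=true, given the evidence: 0.64·0.196 = 0.125440
Denominator P(test failure | genuine code bug): 0.29·0.804 + 0.64·0.196 = 0.358600
Posterior = 0.125440 / 0.358600 ≈ 0.350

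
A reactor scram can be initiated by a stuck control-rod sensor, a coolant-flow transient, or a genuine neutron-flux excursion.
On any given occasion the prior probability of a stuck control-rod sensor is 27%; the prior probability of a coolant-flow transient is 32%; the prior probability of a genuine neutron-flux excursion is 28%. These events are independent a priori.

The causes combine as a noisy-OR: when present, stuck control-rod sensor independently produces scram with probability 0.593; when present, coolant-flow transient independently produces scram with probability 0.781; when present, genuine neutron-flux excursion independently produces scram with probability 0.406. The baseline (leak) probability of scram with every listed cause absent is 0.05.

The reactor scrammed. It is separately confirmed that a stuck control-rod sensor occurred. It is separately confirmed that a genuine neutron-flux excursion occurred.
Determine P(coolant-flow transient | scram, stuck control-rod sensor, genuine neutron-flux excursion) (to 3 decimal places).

Under noisy-OR, P(scram | causes) = 1 − (1−0.05)·∏(1−qᵢ) over the active causes.
P(scram | stuck control-rod sensor, genuine neutron-flux excursion) = 0.77033×0.68 + 0.949702×0.32 = 0.523824 + 0.303905 = 0.827729
The coolant-flow transient-present share is 0.949702×0.32 = 0.303905.
Hence the posterior is 0.303905/0.827729 ≈ 0.367.

P(coolant-flow transient | scram, stuck control-rod sensor, genuine neutron-flux excursion) ≈ 0.367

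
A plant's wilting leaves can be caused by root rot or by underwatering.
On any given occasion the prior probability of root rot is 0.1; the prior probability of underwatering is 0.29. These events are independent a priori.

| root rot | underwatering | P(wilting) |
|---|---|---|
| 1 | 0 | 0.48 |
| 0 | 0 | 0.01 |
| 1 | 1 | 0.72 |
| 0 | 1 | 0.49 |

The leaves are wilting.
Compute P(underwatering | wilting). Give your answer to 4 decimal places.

P(underwatering | wilting) ≈ 0.7861

Sum P(wilting|·) weighted by the priors over the 4 (root rot, underwatering) configurations:
  P(wilting) = 0.01*0.9*0.71 + 0.49*0.9*0.29 + 0.48*0.1*0.71 + 0.72*0.1*0.29
        = 0.006390 + 0.127890 + 0.034080 + 0.020880 = 0.189240
Configurations with underwatering contribute 0.148770, so
  P(underwatering | wilting) = 0.148770 / 0.189240 ≈ 0.7861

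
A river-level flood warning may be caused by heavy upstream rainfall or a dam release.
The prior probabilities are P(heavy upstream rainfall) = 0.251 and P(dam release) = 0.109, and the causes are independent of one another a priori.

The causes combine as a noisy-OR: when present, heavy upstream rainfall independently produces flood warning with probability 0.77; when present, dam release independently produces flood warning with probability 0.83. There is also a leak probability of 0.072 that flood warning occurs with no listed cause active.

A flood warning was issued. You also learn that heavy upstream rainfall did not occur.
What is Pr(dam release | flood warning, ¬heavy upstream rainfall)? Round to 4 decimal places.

Pr(dam release | flood warning, ¬heavy upstream rainfall) ≈ 0.5887

Under noisy-OR, P(flood warning | causes) = 1 − (1−0.072)·∏(1−qᵢ) over the active causes.
Enumerate both values of dam release and weight by the priors:
  P(flood warning | ¬heavy upstream rainfall) = 0.072*0.891 + 0.84224*0.109
        = 0.064152 + 0.091804 = 0.155956
Keeping only the dam release-present terms gives 0.091804, so
  P(dam release | flood warning, ¬heavy upstream rainfall) = 0.091804 / 0.155956 ≈ 0.5887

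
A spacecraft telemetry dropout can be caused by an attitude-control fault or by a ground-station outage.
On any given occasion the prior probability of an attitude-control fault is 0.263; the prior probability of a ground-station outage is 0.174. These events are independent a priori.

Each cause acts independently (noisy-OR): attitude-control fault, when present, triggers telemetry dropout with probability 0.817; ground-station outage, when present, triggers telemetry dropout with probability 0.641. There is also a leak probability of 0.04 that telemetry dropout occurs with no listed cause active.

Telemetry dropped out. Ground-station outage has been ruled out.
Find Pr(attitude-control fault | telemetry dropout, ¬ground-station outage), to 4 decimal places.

Under noisy-OR, P(telemetry dropout | causes) = 1 − (1−0.04)·∏(1−qᵢ) over the active causes.
For the numerator, keep only attitude-control fault=true terms: 0.82432×0.263 = 0.216796
Normalizer over all consistent configurations: 0.04×0.737 + 0.82432×0.263 = 0.246276
Posterior = 0.216796 / 0.246276 ≈ 0.8803

Pr(attitude-control fault | telemetry dropout, ¬ground-station outage) ≈ 0.8803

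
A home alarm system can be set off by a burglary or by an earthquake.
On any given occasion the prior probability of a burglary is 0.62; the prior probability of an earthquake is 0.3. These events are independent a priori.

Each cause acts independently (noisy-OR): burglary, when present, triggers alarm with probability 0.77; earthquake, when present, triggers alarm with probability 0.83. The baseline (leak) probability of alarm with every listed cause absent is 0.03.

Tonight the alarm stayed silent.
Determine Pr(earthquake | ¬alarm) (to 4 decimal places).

Pr(earthquake | ¬alarm) ≈ 0.0679

Under noisy-OR, P(alarm | causes) = 1 − (1−0.03)·∏(1−qᵢ) over the active causes.
P(¬alarm) = 0.97*0.38*0.7 + 0.1649*0.38*0.3 + 0.2231*0.62*0.7 + 0.037927*0.62*0.3 = 0.258020 + 0.018799 + 0.096825 + 0.007054 = 0.380698
The earthquake-present share is 0.018799 + 0.007054 = 0.025853.
P(earthquake | ¬alarm) = 0.025853 / 0.380698 ≈ 0.0679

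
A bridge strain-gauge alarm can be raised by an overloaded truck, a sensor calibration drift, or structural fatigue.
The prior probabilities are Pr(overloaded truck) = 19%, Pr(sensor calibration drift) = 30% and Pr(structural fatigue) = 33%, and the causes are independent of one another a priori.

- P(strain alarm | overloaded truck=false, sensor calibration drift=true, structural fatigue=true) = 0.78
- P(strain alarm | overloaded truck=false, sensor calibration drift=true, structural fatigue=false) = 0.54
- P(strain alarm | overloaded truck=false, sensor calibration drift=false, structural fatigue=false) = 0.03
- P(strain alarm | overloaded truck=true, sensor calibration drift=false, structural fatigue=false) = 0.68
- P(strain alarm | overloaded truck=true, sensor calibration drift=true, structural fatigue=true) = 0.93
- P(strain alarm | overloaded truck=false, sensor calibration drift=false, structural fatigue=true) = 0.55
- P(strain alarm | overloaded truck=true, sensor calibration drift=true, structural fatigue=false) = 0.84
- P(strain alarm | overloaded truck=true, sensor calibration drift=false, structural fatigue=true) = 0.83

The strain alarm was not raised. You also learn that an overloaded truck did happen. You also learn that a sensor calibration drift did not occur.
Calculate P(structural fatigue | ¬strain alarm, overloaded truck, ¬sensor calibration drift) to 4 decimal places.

For the numerator, keep only structural fatigue=true terms: 0.17*0.33 = 0.056100
The normalizing constant is 0.32*0.67 + 0.17*0.33 = 0.270500
Posterior = 0.056100 / 0.270500 ≈ 0.2074

P(structural fatigue | ¬strain alarm, overloaded truck, ¬sensor calibration drift) ≈ 0.2074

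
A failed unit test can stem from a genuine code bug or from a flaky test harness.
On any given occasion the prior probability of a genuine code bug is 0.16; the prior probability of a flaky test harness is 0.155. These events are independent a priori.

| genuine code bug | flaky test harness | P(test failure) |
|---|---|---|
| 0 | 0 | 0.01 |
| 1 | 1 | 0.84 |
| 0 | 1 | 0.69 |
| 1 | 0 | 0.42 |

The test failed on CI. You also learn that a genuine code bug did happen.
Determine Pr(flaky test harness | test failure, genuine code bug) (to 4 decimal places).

Sum P(test failure|·) weighted by the priors over both values of flaky test harness:
  P(test failure | genuine code bug) = 0.42·0.845 + 0.84·0.155
        = 0.354900 + 0.130200 = 0.485100
The terms with flaky test harness present sum to 0.130200, so
  P(flaky test harness | test failure, genuine code bug) = 0.130200 / 0.485100 ≈ 0.2684

Pr(flaky test harness | test failure, genuine code bug) ≈ 0.2684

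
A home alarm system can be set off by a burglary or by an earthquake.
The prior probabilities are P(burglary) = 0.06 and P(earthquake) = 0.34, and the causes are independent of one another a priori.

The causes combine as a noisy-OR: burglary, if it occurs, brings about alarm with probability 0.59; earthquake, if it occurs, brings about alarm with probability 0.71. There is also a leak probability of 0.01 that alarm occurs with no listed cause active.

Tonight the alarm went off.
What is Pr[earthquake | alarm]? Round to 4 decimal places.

Pr[earthquake | alarm] ≈ 0.8921

Under noisy-OR, P(alarm | causes) = 1 − (1−0.01)·∏(1−qᵢ) over the active causes.
P(alarm) = 0.01·0.94·0.66 + 0.7129·0.94·0.34 + 0.5941·0.06·0.66 + 0.882289·0.06·0.34 = 0.006204 + 0.227843 + 0.023526 + 0.017999 = 0.275572
The earthquake-present share is 0.227843 + 0.017999 = 0.245842.
So P(earthquake | alarm) = 0.245842/0.275572 ≈ 0.8921.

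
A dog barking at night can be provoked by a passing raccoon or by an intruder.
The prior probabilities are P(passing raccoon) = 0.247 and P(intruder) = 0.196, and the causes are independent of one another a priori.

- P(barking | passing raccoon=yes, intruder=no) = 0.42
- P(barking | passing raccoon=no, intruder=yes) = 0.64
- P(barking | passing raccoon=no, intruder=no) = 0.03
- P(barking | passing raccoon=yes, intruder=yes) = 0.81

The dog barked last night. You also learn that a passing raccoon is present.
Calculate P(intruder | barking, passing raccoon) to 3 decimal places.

P(intruder | barking, passing raccoon) ≈ 0.320

Numerator (weight on configurations with intruder): 0.81×0.196 = 0.158760
The normalizing constant is 0.42×0.804 + 0.81×0.196 = 0.496440
P(intruder | barking, passing raccoon) = 0.158760/0.496440 ≈ 0.320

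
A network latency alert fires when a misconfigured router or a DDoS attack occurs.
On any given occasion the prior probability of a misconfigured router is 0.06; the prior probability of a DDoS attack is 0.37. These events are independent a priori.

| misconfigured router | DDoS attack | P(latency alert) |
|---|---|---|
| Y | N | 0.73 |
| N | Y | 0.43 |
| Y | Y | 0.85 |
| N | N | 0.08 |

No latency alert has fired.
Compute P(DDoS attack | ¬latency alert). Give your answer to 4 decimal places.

P(DDoS attack | ¬latency alert) ≈ 0.2664

P(¬latency alert) = 0.92*0.94*0.63 + 0.57*0.94*0.37 + 0.27*0.06*0.63 + 0.15*0.06*0.37 = 0.544824 + 0.198246 + 0.010206 + 0.003330 = 0.756606
Restricting to configurations with DDoS attack present: 0.198246 + 0.003330 = 0.201576.
Hence the posterior is 0.201576/0.756606 ≈ 0.2664.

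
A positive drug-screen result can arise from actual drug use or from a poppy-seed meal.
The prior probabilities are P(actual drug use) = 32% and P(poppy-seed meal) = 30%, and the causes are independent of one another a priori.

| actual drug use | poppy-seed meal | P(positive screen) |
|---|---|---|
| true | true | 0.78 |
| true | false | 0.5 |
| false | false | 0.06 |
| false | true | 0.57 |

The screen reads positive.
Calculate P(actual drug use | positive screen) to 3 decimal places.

P(actual drug use | positive screen) ≈ 0.563

By total probability over the 4 (actual drug use, poppy-seed meal) configurations:
  P(positive screen) = 0.06×0.68×0.7 + 0.57×0.68×0.3 + 0.5×0.32×0.7 + 0.78×0.32×0.3
        = 0.028560 + 0.116280 + 0.112000 + 0.074880 = 0.331720
Keeping only the actual drug use-present terms gives 0.186880, so
  P(actual drug use | positive screen) = 0.186880 / 0.331720 ≈ 0.563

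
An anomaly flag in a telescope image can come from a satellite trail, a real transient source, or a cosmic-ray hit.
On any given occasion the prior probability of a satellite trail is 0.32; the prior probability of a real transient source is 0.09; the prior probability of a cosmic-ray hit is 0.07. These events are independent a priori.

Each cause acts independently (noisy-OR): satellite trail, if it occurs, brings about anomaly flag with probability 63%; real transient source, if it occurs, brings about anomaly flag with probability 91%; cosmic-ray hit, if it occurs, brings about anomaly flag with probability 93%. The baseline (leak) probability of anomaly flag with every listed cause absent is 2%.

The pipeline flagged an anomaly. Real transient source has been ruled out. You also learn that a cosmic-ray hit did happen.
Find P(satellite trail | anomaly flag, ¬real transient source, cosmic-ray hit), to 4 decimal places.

P(satellite trail | anomaly flag, ¬real transient source, cosmic-ray hit) ≈ 0.3299

Under noisy-OR, P(anomaly flag | causes) = 1 − (1−0.02)·∏(1−qᵢ) over the active causes.
For the numerator, keep only satellite trail=true terms: 0.974618·0.32 = 0.311878
Denominator P(anomaly flag | ¬real transient source, cosmic-ray hit): 0.9314·0.68 + 0.974618·0.32 = 0.945230
P(satellite trail | anomaly flag, ¬real transient source, cosmic-ray hit) = 0.311878/0.945230 ≈ 0.3299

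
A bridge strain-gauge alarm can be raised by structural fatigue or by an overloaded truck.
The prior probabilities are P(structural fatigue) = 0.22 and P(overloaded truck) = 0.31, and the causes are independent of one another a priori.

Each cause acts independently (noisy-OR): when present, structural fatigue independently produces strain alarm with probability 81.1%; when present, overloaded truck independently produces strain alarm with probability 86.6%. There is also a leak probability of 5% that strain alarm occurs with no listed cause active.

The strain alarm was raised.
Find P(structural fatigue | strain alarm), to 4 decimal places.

P(structural fatigue | strain alarm) ≈ 0.4454

Under noisy-OR, P(strain alarm | causes) = 1 − (1−0.05)·∏(1−qᵢ) over the active causes.
Numerator (weight on configurations with structural fatigue): 0.124544 + 0.066559 = 0.191103
Denominator P(strain alarm): 0.05×0.78×0.69 + 0.8727×0.78×0.31 + 0.82045×0.22×0.69 + 0.97594×0.22×0.31 = 0.429032
P(structural fatigue | strain alarm) = 0.191103/0.429032 ≈ 0.4454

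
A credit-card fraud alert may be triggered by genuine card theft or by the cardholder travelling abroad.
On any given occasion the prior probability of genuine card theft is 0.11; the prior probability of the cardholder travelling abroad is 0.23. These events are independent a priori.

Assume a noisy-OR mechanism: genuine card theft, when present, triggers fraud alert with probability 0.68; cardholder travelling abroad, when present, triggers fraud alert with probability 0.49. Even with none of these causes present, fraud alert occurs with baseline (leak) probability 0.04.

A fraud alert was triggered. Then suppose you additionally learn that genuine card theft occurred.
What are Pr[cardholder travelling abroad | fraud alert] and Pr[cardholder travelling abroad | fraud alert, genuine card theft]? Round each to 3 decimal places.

Pr[cardholder travelling abroad | fraud alert] ≈ 0.594; Pr[cardholder travelling abroad | fraud alert, genuine card theft] ≈ 0.267

Under noisy-OR, P(fraud alert | causes) = 1 − (1−0.04)·∏(1−qᵢ) over the active causes.
Enumerate the 4 (genuine card theft, cardholder travelling abroad) configurations and weight by the priors:
  P(fraud alert) = 0.04*0.89*0.77 + 0.5104*0.89*0.23 + 0.6928*0.11*0.77 + 0.843328*0.11*0.23
        = 0.027412 + 0.104479 + 0.058680 + 0.021336 = 0.211907
The terms with cardholder travelling abroad present sum to 0.125815, so
  P(cardholder travelling abroad | fraud alert) = 0.125815 / 0.211907 ≈ 0.594

Now also conditioning on genuine card theft=true:
For the numerator, keep only cardholder travelling abroad=true terms: 0.843328·0.23 = 0.193965
The normalizing constant is 0.6928·0.77 + 0.843328·0.23 = 0.727421
P(cardholder travelling abroad | fraud alert, genuine card theft) = 0.193965/0.727421 ≈ 0.267
This is intercausal reasoning (explaining away): once genuine card theft accounts for the fraud alert, cardholder travelling abroad becomes less likely.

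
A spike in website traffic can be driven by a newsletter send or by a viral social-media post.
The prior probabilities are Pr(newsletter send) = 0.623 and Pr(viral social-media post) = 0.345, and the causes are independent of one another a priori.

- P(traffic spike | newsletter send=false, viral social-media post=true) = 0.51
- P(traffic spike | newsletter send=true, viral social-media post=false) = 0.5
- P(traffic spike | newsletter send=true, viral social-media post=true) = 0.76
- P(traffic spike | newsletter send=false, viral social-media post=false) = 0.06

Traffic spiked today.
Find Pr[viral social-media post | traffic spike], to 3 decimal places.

Sum P(traffic spike|·) weighted by the priors over the 4 (newsletter send, viral social-media post) configurations:
  P(traffic spike) = 0.06×0.377×0.655 + 0.51×0.377×0.345 + 0.5×0.623×0.655 + 0.76×0.623×0.345
        = 0.014816 + 0.066333 + 0.204033 + 0.163351 = 0.448533
The terms with viral social-media post present sum to 0.229684, so
  P(viral social-media post | traffic spike) = 0.229684 / 0.448533 ≈ 0.512

Pr[viral social-media post | traffic spike] ≈ 0.512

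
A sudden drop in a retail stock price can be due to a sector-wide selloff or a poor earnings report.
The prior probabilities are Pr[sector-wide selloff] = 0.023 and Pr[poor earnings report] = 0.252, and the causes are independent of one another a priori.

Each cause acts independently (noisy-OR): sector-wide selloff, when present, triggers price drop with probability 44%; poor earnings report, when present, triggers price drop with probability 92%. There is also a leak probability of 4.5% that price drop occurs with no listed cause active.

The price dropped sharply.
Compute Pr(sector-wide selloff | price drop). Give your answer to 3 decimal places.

Under noisy-OR, P(price drop | causes) = 1 − (1−0.045)·∏(1−qᵢ) over the active causes.
Numerator (weight on configurations with sector-wide selloff): 0.008003 + 0.005548 = 0.013551
The normalizing constant is 0.045·0.977·0.748 + 0.9236·0.977·0.252 + 0.4652·0.023·0.748 + 0.957216·0.023·0.252 = 0.273831
Posterior = 0.013551 / 0.273831 ≈ 0.049

Pr(sector-wide selloff | price drop) ≈ 0.049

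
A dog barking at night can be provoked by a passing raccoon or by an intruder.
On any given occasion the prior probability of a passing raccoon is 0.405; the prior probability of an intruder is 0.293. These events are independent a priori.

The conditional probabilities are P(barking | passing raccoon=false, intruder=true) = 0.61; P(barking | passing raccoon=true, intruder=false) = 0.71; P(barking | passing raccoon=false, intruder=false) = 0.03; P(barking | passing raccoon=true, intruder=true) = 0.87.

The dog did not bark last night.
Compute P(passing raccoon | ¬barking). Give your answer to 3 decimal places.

Numerator (weight on configurations with passing raccoon): 0.083037 + 0.015426 = 0.098463
Normalizer over all consistent configurations: 0.97×0.595×0.707 + 0.39×0.595×0.293 + 0.29×0.405×0.707 + 0.13×0.405×0.293 = 0.574499
P(passing raccoon | ¬barking) = 0.098463/0.574499 ≈ 0.171

P(passing raccoon | ¬barking) ≈ 0.171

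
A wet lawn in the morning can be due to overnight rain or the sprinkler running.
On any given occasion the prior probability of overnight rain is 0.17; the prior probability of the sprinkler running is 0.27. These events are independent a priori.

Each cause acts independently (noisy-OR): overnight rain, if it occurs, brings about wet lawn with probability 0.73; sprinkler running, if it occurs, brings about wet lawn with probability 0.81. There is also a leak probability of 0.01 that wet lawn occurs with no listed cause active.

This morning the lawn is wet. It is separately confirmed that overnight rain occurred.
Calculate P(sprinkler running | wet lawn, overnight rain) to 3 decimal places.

P(sprinkler running | wet lawn, overnight rain) ≈ 0.324

Under noisy-OR, P(wet lawn | causes) = 1 − (1−0.01)·∏(1−qᵢ) over the active causes.
Enumerate both values of sprinkler running and weight by the priors:
  P(wet lawn | overnight rain) = 0.7327*0.73 + 0.949213*0.27
        = 0.534871 + 0.256288 = 0.791159
The terms with sprinkler running present sum to 0.256288, so
  P(sprinkler running | wet lawn, overnight rain) = 0.256288 / 0.791159 ≈ 0.324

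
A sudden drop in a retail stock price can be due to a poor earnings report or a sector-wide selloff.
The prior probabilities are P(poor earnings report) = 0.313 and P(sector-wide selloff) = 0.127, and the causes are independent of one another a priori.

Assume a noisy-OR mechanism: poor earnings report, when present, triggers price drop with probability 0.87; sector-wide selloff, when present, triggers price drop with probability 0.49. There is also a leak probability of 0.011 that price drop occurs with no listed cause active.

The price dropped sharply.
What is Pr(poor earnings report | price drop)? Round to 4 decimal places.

Under noisy-OR, P(price drop | causes) = 1 − (1−0.011)·∏(1−qᵢ) over the active causes.
Numerator (weight on configurations with poor earnings report): 0.238117 + 0.037144 = 0.275261
The normalizing constant is 0.011·0.687·0.873 + 0.49561·0.687·0.127 + 0.87143·0.313·0.873 + 0.934429·0.313·0.127 = 0.325099
P(poor earnings report | price drop) = 0.275261/0.325099 ≈ 0.8467

Pr(poor earnings report | price drop) ≈ 0.8467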